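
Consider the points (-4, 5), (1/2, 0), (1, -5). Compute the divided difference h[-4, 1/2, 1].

h[-4,1/2] = (0 - 5) / (1/2 - (-4)) = -10/9
h[1/2,1] = (-5 - 0) / (1 - 1/2) = -10
h[-4,1/2,1] = (-10 - (-10/9)) / (1 - (-4)) = -16/9

-16/9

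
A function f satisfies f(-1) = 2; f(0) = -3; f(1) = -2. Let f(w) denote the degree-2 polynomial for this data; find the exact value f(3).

18

Using Newton's divided-difference form:
f[-1,0] = (-3 - 2) / (0 - (-1)) = -5
f[0,1] = (-2 - (-3)) / (1 - 0) = 1
f[-1,0,1] = (1 - (-5)) / (1 - (-1)) = 3
f(3) = 2 + (-5)·(4) + 3·(4)·(3) = 18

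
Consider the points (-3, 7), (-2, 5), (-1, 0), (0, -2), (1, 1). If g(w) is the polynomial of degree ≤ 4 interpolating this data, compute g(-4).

-4

Evaluate each Lagrange basis at w = -4:
L_0(-4) = (-2)·(-3)·(-4)·(-5)/[(-1)·(-2)·(-3)·(-4)] = 5
L_1(-4) = (-1)·(-3)·(-4)·(-5)/[(1)·(-1)·(-2)·(-3)] = -10
L_2(-4) = (-1)·(-2)·(-4)·(-5)/[(2)·(1)·(-1)·(-2)] = 10
L_3(-4) = (-1)·(-2)·(-3)·(-5)/[(3)·(2)·(1)·(-1)] = -5
L_4(-4) = (-1)·(-2)·(-3)·(-4)/[(4)·(3)·(2)·(1)] = 1
Sum: 7·(5) + 5·(-10) + 0 + (-2)·(-5) + 1·(1) = -4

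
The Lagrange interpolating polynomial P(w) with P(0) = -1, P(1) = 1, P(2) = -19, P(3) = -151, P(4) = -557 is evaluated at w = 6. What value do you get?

Evaluate each Lagrange basis at w = 6:
L_0(6) = (5)·(4)·(3)·(2)/[(-1)·(-2)·(-3)·(-4)] = 5
L_1(6) = (6)·(4)·(3)·(2)/[(1)·(-1)·(-2)·(-3)] = -24
L_2(6) = (6)·(5)·(3)·(2)/[(2)·(1)·(-1)·(-2)] = 45
L_3(6) = (6)·(5)·(4)·(2)/[(3)·(2)·(1)·(-1)] = -40
L_4(6) = (6)·(5)·(4)·(3)/[(4)·(3)·(2)·(1)] = 15
Sum: (-1)·(5) + 1·(-24) + (-19)·(45) + (-151)·(-40) + (-557)·(15) = -3199

-3199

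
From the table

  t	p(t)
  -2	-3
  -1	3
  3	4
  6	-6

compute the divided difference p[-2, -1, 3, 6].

p[-2,-1] = (3 - (-3)) / (-1 - (-2)) = 6
p[-1,3] = (4 - 3) / (3 - (-1)) = 1/4
p[3,6] = (-6 - 4) / (6 - 3) = -10/3
p[-2,-1,3] = (1/4 - 6) / (3 - (-2)) = -23/20
p[-1,3,6] = (-10/3 - 1/4) / (6 - (-1)) = -43/84
p[-2,-1,3,6] = (-43/84 - (-23/20)) / (6 - (-2)) = 67/840

67/840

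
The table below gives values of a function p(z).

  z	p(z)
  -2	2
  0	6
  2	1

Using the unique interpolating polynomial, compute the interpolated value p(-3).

Evaluate each Lagrange basis at z = -3:
L_0(-3) = (-3)·(-5)/[(-2)·(-4)] = 15/8
L_1(-3) = (-1)·(-5)/[(2)·(-2)] = -5/4
L_2(-3) = (-1)·(-3)/[(4)·(2)] = 3/8
Sum: 2·(15/8) + 6·(-5/4) + 1·(3/8) = -27/8

-27/8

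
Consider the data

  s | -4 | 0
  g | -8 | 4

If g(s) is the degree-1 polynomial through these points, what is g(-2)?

Evaluate each Lagrange basis at s = -2:
L_0(-2) = (-2)/[(-4)] = 1/2
L_1(-2) = (2)/[(4)] = 1/2
Sum: (-8)·(1/2) + 4·(1/2) = -2

-2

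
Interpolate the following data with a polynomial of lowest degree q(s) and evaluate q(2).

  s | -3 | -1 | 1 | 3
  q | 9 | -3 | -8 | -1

-101/16

Evaluate each Lagrange basis at s = 2:
L_0(2) = (3)·(1)·(-1)/[(-2)·(-4)·(-6)] = 1/16
L_1(2) = (5)·(1)·(-1)/[(2)·(-2)·(-4)] = -5/16
L_2(2) = (5)·(3)·(-1)/[(4)·(2)·(-2)] = 15/16
L_3(2) = (5)·(3)·(1)/[(6)·(4)·(2)] = 5/16
Sum: 9·(1/16) + (-3)·(-5/16) + (-8)·(15/16) + (-1)·(5/16) = -101/16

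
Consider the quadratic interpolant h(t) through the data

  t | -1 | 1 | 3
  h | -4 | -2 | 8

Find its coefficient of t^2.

1

L_0(t) = (t - 1)(t - 3) / [8] = (1/8)t^2 - (1/2)t + 3/8
L_1(t) = (t + 1)(t - 3) / [-4] = -(1/4)t^2 + (1/2)t + 3/4
L_2(t) = (t + 1)(t - 1) / [8] = (1/8)t^2 - 1/8
h(t) = (-4)·L_0 + (-2)·L_1 + 8·L_2
Only the coefficient of t^2 is needed; take it from each L_i and combine:
(-4)·(1/8) + (-2)·(-1/4) + 8·(1/8) = 1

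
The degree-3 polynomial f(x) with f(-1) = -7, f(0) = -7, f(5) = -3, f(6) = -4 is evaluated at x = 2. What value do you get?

Evaluate each Lagrange basis at x = 2:
L_0(2) = (2)·(-3)·(-4)/[(-1)·(-6)·(-7)] = -4/7
L_1(2) = (3)·(-3)·(-4)/[(1)·(-5)·(-6)] = 6/5
L_2(2) = (3)·(2)·(-4)/[(6)·(5)·(-1)] = 4/5
L_3(2) = (3)·(2)·(-3)/[(7)·(6)·(1)] = -3/7
Sum: (-7)·(-4/7) + (-7)·(6/5) + (-3)·(4/5) + (-4)·(-3/7) = -178/35

-178/35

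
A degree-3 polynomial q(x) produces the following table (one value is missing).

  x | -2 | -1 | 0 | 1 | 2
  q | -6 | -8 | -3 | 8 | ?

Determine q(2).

24

The 4 known values determine q uniquely (degree ≤ 3).
L_0(2) = (3)·(2)·(1)/[(-1)·(-2)·(-3)] = -1
L_1(2) = (4)·(2)·(1)/[(1)·(-1)·(-2)] = 4
L_2(2) = (4)·(3)·(1)/[(2)·(1)·(-1)] = -6
L_3(2) = (4)·(3)·(2)/[(3)·(2)·(1)] = 4
Sum: (-6)·(-1) + (-8)·(4) + (-3)·(-6) + 8·(4) = 24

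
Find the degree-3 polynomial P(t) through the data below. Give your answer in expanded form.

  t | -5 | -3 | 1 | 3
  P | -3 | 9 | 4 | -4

P(t) = (3/32)t^3 - (53/96)t^2 - (289/96)t + 239/32

Newton's divided differences:
P[-5,-3] = (9 - (-3)) / (-3 - (-5)) = 6
P[-3,1] = (4 - 9) / (1 - (-3)) = -5/4
P[1,3] = (-4 - 4) / (3 - 1) = -4
P[-5,-3,1] = (-5/4 - 6) / (1 - (-5)) = -29/24
P[-3,1,3] = (-4 - (-5/4)) / (3 - (-3)) = -11/24
P[-5,-3,1,3] = (-11/24 - (-29/24)) / (3 - (-5)) = 3/32
P(t) = -3 + 6·(t + 5) + (-29/24)·(t + 5)(t + 3) + (3/32)·(t + 5)(t + 3)(t - 1)
Expanding: P(t) = (3/32)t^3 - (53/96)t^2 - (289/96)t + 239/32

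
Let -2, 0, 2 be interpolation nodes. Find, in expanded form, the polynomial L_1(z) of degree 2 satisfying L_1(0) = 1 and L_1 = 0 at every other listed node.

L_1(z) = (z + 2)(z - 2) / [(2)·(-2)]
       = (z^2 - 4) / (-4)

L_1(z) = -(1/4)z^2 + 1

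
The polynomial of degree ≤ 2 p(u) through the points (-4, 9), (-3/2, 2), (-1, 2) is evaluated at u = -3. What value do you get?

24/5

Evaluate each Lagrange basis at u = -3:
L_0(-3) = (-3/2)·(-2)/[(-5/2)·(-3)] = 2/5
L_1(-3) = (1)·(-2)/[(5/2)·(-1/2)] = 8/5
L_2(-3) = (1)·(-3/2)/[(3)·(1/2)] = -1
Sum: 9·(2/5) + 2·(8/5) + 2·(-1) = 24/5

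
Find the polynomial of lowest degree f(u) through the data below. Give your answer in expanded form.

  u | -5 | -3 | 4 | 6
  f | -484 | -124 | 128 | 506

f(u) = 3u^3 - 4u^2 + u - 4

Newton's divided differences:
f[-5,-3] = (-124 - (-484)) / (-3 - (-5)) = 180
f[-3,4] = (128 - (-124)) / (4 - (-3)) = 36
f[4,6] = (506 - 128) / (6 - 4) = 189
f[-5,-3,4] = (36 - 180) / (4 - (-5)) = -16
f[-3,4,6] = (189 - 36) / (6 - (-3)) = 17
f[-5,-3,4,6] = (17 - (-16)) / (6 - (-5)) = 3
f(u) = -484 + 180·(u + 5) + (-16)·(u + 5)(u + 3) + 3·(u + 5)(u + 3)(u - 4)
Expanding: f(u) = 3u^3 - 4u^2 + u - 4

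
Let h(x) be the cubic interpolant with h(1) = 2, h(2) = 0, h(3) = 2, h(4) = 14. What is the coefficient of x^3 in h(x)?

The leading coefficient equals the top divided difference h[1,2,3,4].
h[1,2] = (0 - 2) / (2 - 1) = -2
h[2,3] = (2 - 0) / (3 - 2) = 2
h[3,4] = (14 - 2) / (4 - 3) = 12
h[1,2,3] = (2 - (-2)) / (3 - 1) = 2
h[2,3,4] = (12 - 2) / (4 - 2) = 5
h[1,2,3,4] = (5 - 2) / (4 - 1) = 1

1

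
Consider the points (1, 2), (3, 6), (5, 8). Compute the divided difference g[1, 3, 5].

-1/4

g[1,3] = (6 - 2) / (3 - 1) = 2
g[3,5] = (8 - 6) / (5 - 3) = 1
g[1,3,5] = (1 - 2) / (5 - 1) = -1/4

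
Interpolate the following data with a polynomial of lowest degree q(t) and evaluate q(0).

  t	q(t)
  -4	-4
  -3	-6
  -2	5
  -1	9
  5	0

-265/63

Evaluate each Lagrange basis at t = 0:
L_0(0) = (3)·(2)·(1)·(-5)/[(-1)·(-2)·(-3)·(-9)] = -5/9
L_1(0) = (4)·(2)·(1)·(-5)/[(1)·(-1)·(-2)·(-8)] = 5/2
L_2(0) = (4)·(3)·(1)·(-5)/[(2)·(1)·(-1)·(-7)] = -30/7
L_3(0) = (4)·(3)·(2)·(-5)/[(3)·(2)·(1)·(-6)] = 10/3
L_4(0) = (4)·(3)·(2)·(1)/[(9)·(8)·(7)·(6)] = 1/126
Sum: (-4)·(-5/9) + (-6)·(5/2) + 5·(-30/7) + 9·(10/3) + 0 = -265/63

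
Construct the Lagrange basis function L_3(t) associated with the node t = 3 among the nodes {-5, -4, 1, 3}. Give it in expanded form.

L_3(t) = (1/112)t^3 + (1/14)t^2 + (11/112)t - 5/28

L_3(t) = (t + 5)(t + 4)(t - 1) / [(8)·(7)·(2)]
       = (t^3 + 8t^2 + 11t - 20) / (112)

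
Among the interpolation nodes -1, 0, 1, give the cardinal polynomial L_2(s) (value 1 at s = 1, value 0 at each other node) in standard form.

L_2(s) = (s + 1)s / [(2)·(1)]
       = (s^2 + s) / (2)

L_2(s) = (1/2)s^2 + (1/2)s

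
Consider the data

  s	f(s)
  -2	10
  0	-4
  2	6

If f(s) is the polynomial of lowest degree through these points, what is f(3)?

20

Evaluate each Lagrange basis at s = 3:
L_0(3) = (3)·(1)/[(-2)·(-4)] = 3/8
L_1(3) = (5)·(1)/[(2)·(-2)] = -5/4
L_2(3) = (5)·(3)/[(4)·(2)] = 15/8
Sum: 10·(3/8) + (-4)·(-5/4) + 6·(15/8) = 20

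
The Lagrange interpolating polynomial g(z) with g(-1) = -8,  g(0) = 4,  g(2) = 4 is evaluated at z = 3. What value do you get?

-8

L_0(3) = (3)·(1)/[(-1)·(-3)] = 1
L_1(3) = (4)·(1)/[(1)·(-2)] = -2
L_2(3) = (4)·(3)/[(3)·(2)] = 2
Sum: (-8)·(1) + 4·(-2) + 4·(2) = -8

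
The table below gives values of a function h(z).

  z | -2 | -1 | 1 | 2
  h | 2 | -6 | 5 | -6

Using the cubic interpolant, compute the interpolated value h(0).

0

L_0(0) = (1)·(-1)·(-2)/[(-1)·(-3)·(-4)] = -1/6
L_1(0) = (2)·(-1)·(-2)/[(1)·(-2)·(-3)] = 2/3
L_2(0) = (2)·(1)·(-2)/[(3)·(2)·(-1)] = 2/3
L_3(0) = (2)·(1)·(-1)/[(4)·(3)·(1)] = -1/6
Sum: 2·(-1/6) + (-6)·(2/3) + 5·(2/3) + (-6)·(-1/6) = 0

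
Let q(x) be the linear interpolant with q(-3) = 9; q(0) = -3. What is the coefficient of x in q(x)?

-4

Build the Lagrange basis polynomials:
L_0(x) = x / [-3] = -(1/3)x
L_1(x) = (x + 3) / [3] = (1/3)x + 1
q(x) = 9·L_0 + (-3)·L_1
Only the coefficient of x is needed; take it from each L_i and combine:
9·(-1/3) + (-3)·(1/3) = -4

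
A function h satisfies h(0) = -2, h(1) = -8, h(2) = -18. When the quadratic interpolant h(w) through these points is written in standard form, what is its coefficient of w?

Build the Lagrange basis polynomials:
L_0(w) = (w - 1)(w - 2) / [2] = (1/2)w^2 - (3/2)w + 1
L_1(w) = w(w - 2) / [-1] = -w^2 + 2w
L_2(w) = w(w - 1) / [2] = (1/2)w^2 - (1/2)w
h(w) = (-2)·L_0 + (-8)·L_1 + (-18)·L_2
Only the coefficient of w is needed; take it from each L_i and combine:
(-2)·(-3/2) + (-8)·(2) + (-18)·(-1/2) = -4

-4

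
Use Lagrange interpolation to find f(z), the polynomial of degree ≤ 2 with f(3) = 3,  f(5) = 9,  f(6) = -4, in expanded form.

f(z) = -(16/3)z^2 + (137/3)z - 86

L_0(z) = (z - 5)(z - 6) / [6] = (1/6)z^2 - (11/6)z + 5
L_1(z) = (z - 3)(z - 6) / [-2] = -(1/2)z^2 + (9/2)z - 9
L_2(z) = (z - 3)(z - 5) / [3] = (1/3)z^2 - (8/3)z + 5
f(z) = 3·L_0 + 9·L_1 + (-4)·L_2
  3·L_0(z) = (1/2)z^2 - (11/2)z + 15
  9·L_1(z) = -(9/2)z^2 + (81/2)z - 81
  (-4)·L_2(z) = -(4/3)z^2 + (32/3)z - 20
Adding term by term: -(16/3)z^2 + (137/3)z - 86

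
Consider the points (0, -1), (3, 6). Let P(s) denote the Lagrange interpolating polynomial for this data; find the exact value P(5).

32/3

L_0(5) = (2)/[(-3)] = -2/3
L_1(5) = (5)/[(3)] = 5/3
Sum: (-1)·(-2/3) + 6·(5/3) = 32/3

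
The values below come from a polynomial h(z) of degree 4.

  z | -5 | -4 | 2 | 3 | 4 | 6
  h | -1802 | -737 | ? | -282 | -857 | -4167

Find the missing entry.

-59

The 5 known values determine h uniquely (degree ≤ 4).
Evaluate each Lagrange basis at z = 2:
L_0(2) = (6)·(-1)·(-2)·(-4)/[(-1)·(-8)·(-9)·(-11)] = -2/33
L_1(2) = (7)·(-1)·(-2)·(-4)/[(1)·(-7)·(-8)·(-10)] = 1/10
L_2(2) = (7)·(6)·(-2)·(-4)/[(8)·(7)·(-1)·(-3)] = 2
L_3(2) = (7)·(6)·(-1)·(-4)/[(9)·(8)·(1)·(-2)] = -7/6
L_4(2) = (7)·(6)·(-1)·(-2)/[(11)·(10)·(3)·(2)] = 7/55
Sum: (-1802)·(-2/33) + (-737)·(1/10) + (-282)·(2) + (-857)·(-7/6) + (-4167)·(7/55) = -59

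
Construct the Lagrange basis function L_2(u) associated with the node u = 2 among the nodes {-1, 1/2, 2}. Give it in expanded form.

L_2(u) = (2/9)u^2 + (1/9)u - 1/9

L_2(u) = (u + 1)(u - 1/2) / [(3)·(3/2)]
       = (u^2 + (1/2)u - 1/2) / (9/2)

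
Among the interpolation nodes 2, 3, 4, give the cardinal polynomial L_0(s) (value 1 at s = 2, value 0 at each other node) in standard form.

L_0(s) = (s - 3)(s - 4) / [(-1)·(-2)]
       = (s^2 - 7s + 12) / (2)

L_0(s) = (1/2)s^2 - (7/2)s + 6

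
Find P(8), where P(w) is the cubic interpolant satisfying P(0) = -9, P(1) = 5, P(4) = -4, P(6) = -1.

Using Newton's divided-difference form:
P[0,1] = (5 - (-9)) / (1 - 0) = 14
P[1,4] = (-4 - 5) / (4 - 1) = -3
P[4,6] = (-1 - (-4)) / (6 - 4) = 3/2
P[0,1,4] = (-3 - 14) / (4 - 0) = -17/4
P[1,4,6] = (3/2 - (-3)) / (6 - 1) = 9/10
P[0,1,4,6] = (9/10 - (-17/4)) / (6 - 0) = 103/120
P(8) = -9 + 14·(8) + (-17/4)·(8)·(7) + (103/120)·(8)·(7)·(4) = 859/15

859/15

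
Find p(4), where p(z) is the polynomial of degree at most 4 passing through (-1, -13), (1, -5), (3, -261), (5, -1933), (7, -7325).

-803

L_0(4) = (3)·(1)·(-1)·(-3)/[(-2)·(-4)·(-6)·(-8)] = 3/128
L_1(4) = (5)·(1)·(-1)·(-3)/[(2)·(-2)·(-4)·(-6)] = -5/32
L_2(4) = (5)·(3)·(-1)·(-3)/[(4)·(2)·(-2)·(-4)] = 45/64
L_3(4) = (5)·(3)·(1)·(-3)/[(6)·(4)·(2)·(-2)] = 15/32
L_4(4) = (5)·(3)·(1)·(-1)/[(8)·(6)·(4)·(2)] = -5/128
Sum: (-13)·(3/128) + (-5)·(-5/32) + (-261)·(45/64) + (-1933)·(15/32) + (-7325)·(-5/128) = -803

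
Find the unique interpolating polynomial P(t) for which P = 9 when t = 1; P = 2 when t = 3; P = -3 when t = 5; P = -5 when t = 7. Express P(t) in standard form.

Build the Lagrange basis polynomials:
L_0(t) = (t - 3)(t - 5)(t - 7) / [-48] = -(1/48)t^3 + (5/16)t^2 - (71/48)t + 35/16
L_1(t) = (t - 1)(t - 5)(t - 7) / [16] = (1/16)t^3 - (13/16)t^2 + (47/16)t - 35/16
L_2(t) = (t - 1)(t - 3)(t - 7) / [-16] = -(1/16)t^3 + (11/16)t^2 - (31/16)t + 21/16
L_3(t) = (t - 1)(t - 3)(t - 5) / [48] = (1/48)t^3 - (3/16)t^2 + (23/48)t - 5/16
P(t) = 9·L_0 + 2·L_1 + (-3)·L_2 + (-5)·L_3
  9·L_0(t) = -(3/16)t^3 + (45/16)t^2 - (213/16)t + 315/16
  2·L_1(t) = (1/8)t^3 - (13/8)t^2 + (47/8)t - 35/8
  (-3)·L_2(t) = (3/16)t^3 - (33/16)t^2 + (93/16)t - 63/16
  (-5)·L_3(t) = -(5/48)t^3 + (15/16)t^2 - (115/48)t + 25/16
Adding term by term: (1/48)t^3 + (1/16)t^2 - (193/48)t + 207/16

P(t) = (1/48)t^3 + (1/16)t^2 - (193/48)t + 207/16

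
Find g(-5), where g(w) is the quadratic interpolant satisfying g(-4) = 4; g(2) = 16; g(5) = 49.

9

L_0(-5) = (-7)·(-10)/[(-6)·(-9)] = 35/27
L_1(-5) = (-1)·(-10)/[(6)·(-3)] = -5/9
L_2(-5) = (-1)·(-7)/[(9)·(3)] = 7/27
Sum: 4·(35/27) + 16·(-5/9) + 49·(7/27) = 9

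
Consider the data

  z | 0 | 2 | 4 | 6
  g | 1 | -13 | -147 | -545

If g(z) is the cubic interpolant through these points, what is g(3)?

-56

Evaluate each Lagrange basis at z = 3:
L_0(3) = (1)·(-1)·(-3)/[(-2)·(-4)·(-6)] = -1/16
L_1(3) = (3)·(-1)·(-3)/[(2)·(-2)·(-4)] = 9/16
L_2(3) = (3)·(1)·(-3)/[(4)·(2)·(-2)] = 9/16
L_3(3) = (3)·(1)·(-1)/[(6)·(4)·(2)] = -1/16
Sum: 1·(-1/16) + (-13)·(9/16) + (-147)·(9/16) + (-545)·(-1/16) = -56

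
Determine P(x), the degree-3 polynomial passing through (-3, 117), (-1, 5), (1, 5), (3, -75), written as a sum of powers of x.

L_0(x) = (x + 1)(x - 1)(x - 3) / [-48] = -(1/48)x^3 + (1/16)x^2 + (1/48)x - 1/16
L_1(x) = (x + 3)(x - 1)(x - 3) / [16] = (1/16)x^3 - (1/16)x^2 - (9/16)x + 9/16
L_2(x) = (x + 3)(x + 1)(x - 3) / [-16] = -(1/16)x^3 - (1/16)x^2 + (9/16)x + 9/16
L_3(x) = (x + 3)(x + 1)(x - 1) / [48] = (1/48)x^3 + (1/16)x^2 - (1/48)x - 1/16
P(x) = 117·L_0 + 5·L_1 + 5·L_2 + (-75)·L_3
  117·L_0(x) = -(39/16)x^3 + (117/16)x^2 + (39/16)x - 117/16
  5·L_1(x) = (5/16)x^3 - (5/16)x^2 - (45/16)x + 45/16
  5·L_2(x) = -(5/16)x^3 - (5/16)x^2 + (45/16)x + 45/16
  (-75)·L_3(x) = -(25/16)x^3 - (75/16)x^2 + (25/16)x + 75/16
Adding term by term: -4x^3 + 2x^2 + 4x + 3

P(x) = -4x^3 + 2x^2 + 4x + 3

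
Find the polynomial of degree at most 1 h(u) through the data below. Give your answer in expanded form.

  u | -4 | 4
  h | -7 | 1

L_0(u) = (u - 4) / [-8] = -(1/8)u + 1/2
L_1(u) = (u + 4) / [8] = (1/8)u + 1/2
h(u) = (-7)·L_0 + 1·L_1
  (-7)·L_0(u) = (7/8)u - 7/2
  1·L_1(u) = (1/8)u + 1/2
Adding term by term: u - 3

h(u) = u - 3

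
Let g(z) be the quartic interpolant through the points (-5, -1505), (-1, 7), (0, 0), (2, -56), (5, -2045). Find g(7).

L_0(7) = (8)·(7)·(5)·(2)/[(-4)·(-5)·(-7)·(-10)] = 2/5
L_1(7) = (12)·(7)·(5)·(2)/[(4)·(-1)·(-3)·(-6)] = -35/3
L_2(7) = (12)·(8)·(5)·(2)/[(5)·(1)·(-2)·(-5)] = 96/5
L_3(7) = (12)·(8)·(7)·(2)/[(7)·(3)·(2)·(-3)] = -32/3
L_4(7) = (12)·(8)·(7)·(5)/[(10)·(6)·(5)·(3)] = 56/15
Sum: (-1505)·(2/5) + 7·(-35/3) + 0 + (-56)·(-32/3) + (-2045)·(56/15) = -7721

-7721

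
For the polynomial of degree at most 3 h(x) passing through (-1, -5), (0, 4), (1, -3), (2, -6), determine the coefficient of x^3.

10/3

The leading coefficient equals the top divided difference h[-1,0,1,2].
h[-1,0] = (4 - (-5)) / (0 - (-1)) = 9
h[0,1] = (-3 - 4) / (1 - 0) = -7
h[1,2] = (-6 - (-3)) / (2 - 1) = -3
h[-1,0,1] = (-7 - 9) / (1 - (-1)) = -8
h[0,1,2] = (-3 - (-7)) / (2 - 0) = 2
h[-1,0,1,2] = (2 - (-8)) / (2 - (-1)) = 10/3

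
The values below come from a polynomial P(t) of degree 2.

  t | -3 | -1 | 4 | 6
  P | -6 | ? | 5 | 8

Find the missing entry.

The 3 known values determine P uniquely (degree ≤ 2).
Evaluate each Lagrange basis at t = -1:
L_0(-1) = (-5)·(-7)/[(-7)·(-9)] = 5/9
L_1(-1) = (2)·(-7)/[(7)·(-2)] = 1
L_2(-1) = (2)·(-5)/[(9)·(2)] = -5/9
Sum: (-6)·(5/9) + 5·(1) + 8·(-5/9) = -25/9

-25/9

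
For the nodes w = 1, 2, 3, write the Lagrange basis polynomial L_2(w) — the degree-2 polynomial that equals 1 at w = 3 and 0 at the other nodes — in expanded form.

L_2(w) = (1/2)w^2 - (3/2)w + 1

L_2(w) = (w - 1)(w - 2) / [(2)·(1)]
       = (w^2 - 3w + 2) / (2)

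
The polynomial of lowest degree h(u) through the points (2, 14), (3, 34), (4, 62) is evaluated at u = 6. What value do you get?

142

Evaluate each Lagrange basis at u = 6:
L_0(6) = (3)·(2)/[(-1)·(-2)] = 3
L_1(6) = (4)·(2)/[(1)·(-1)] = -8
L_2(6) = (4)·(3)/[(2)·(1)] = 6
Sum: 14·(3) + 34·(-8) + 62·(6) = 142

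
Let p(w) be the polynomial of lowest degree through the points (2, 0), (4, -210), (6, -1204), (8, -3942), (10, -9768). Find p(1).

6

Evaluate each Lagrange basis at w = 1:
L_0(1) = (-3)·(-5)·(-7)·(-9)/[(-2)·(-4)·(-6)·(-8)] = 315/128
L_1(1) = (-1)·(-5)·(-7)·(-9)/[(2)·(-2)·(-4)·(-6)] = -105/32
L_2(1) = (-1)·(-3)·(-7)·(-9)/[(4)·(2)·(-2)·(-4)] = 189/64
L_3(1) = (-1)·(-3)·(-5)·(-9)/[(6)·(4)·(2)·(-2)] = -45/32
L_4(1) = (-1)·(-3)·(-5)·(-7)/[(8)·(6)·(4)·(2)] = 35/128
Sum: 0 + (-210)·(-105/32) + (-1204)·(189/64) + (-3942)·(-45/32) + (-9768)·(35/128) = 6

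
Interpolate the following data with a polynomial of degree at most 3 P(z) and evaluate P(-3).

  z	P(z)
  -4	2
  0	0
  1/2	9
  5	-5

Using Newton's divided-difference form:
P[-4,0] = (0 - 2) / (0 - (-4)) = -1/2
P[0,1/2] = (9 - 0) / (1/2 - 0) = 18
P[1/2,5] = (-5 - 9) / (5 - 1/2) = -28/9
P[-4,0,1/2] = (18 - (-1/2)) / (1/2 - (-4)) = 37/9
P[0,1/2,5] = (-28/9 - 18) / (5 - 0) = -38/9
P[-4,0,1/2,5] = (-38/9 - 37/9) / (5 - (-4)) = -25/27
P(-3) = 2 + (-1/2)·(1) + (37/9)·(1)·(-3) + (-25/27)·(1)·(-3)·(-7/2) = -185/9

-185/9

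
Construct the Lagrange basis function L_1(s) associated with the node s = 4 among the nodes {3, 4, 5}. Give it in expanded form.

L_1(s) = -s^2 + 8s - 15

L_1(s) = (s - 3)(s - 5) / [(1)·(-1)]
       = (s^2 - 8s + 15) / (-1)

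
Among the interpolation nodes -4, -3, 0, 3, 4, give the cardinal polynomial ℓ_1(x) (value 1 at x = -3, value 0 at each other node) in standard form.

ℓ_1(x) = -(1/126)x^4 + (1/42)x^3 + (8/63)x^2 - (8/21)x

ℓ_1(x) = (x + 4)x(x - 3)(x - 4) / [(1)·(-3)·(-6)·(-7)]
       = (x^4 - 3x^3 - 16x^2 + 48x) / (-126)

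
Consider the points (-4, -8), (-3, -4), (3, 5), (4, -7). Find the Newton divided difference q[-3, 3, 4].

-27/14

q[-3,3] = (5 - (-4)) / (3 - (-3)) = 3/2
q[3,4] = (-7 - 5) / (4 - 3) = -12
q[-3,3,4] = (-12 - 3/2) / (4 - (-3)) = -27/14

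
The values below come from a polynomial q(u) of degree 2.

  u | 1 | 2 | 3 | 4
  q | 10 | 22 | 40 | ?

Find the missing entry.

The 3 known values determine q uniquely (degree ≤ 2).
L_0(4) = (2)·(1)/[(-1)·(-2)] = 1
L_1(4) = (3)·(1)/[(1)·(-1)] = -3
L_2(4) = (3)·(2)/[(2)·(1)] = 3
Sum: 10·(1) + 22·(-3) + 40·(3) = 64

64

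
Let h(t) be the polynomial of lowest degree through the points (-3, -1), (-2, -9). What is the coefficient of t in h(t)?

-8

Build the Lagrange basis polynomials:
L_0(t) = (t + 2) / [-1] = -t - 2
L_1(t) = (t + 3) / [1] = t + 3
h(t) = (-1)·L_0 + (-9)·L_1
Only the coefficient of t is needed; take it from each L_i and combine:
(-1)·(-1) + (-9)·(1) = -8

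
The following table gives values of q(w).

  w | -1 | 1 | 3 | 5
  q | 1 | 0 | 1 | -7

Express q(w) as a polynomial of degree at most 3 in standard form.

q(w) = -(11/48)w^3 + (15/16)w^2 - (13/48)w - 7/16

Build the Lagrange basis polynomials:
L_0(w) = (w - 1)(w - 3)(w - 5) / [-48] = -(1/48)w^3 + (3/16)w^2 - (23/48)w + 5/16
L_1(w) = (w + 1)(w - 3)(w - 5) / [16] = (1/16)w^3 - (7/16)w^2 + (7/16)w + 15/16
L_2(w) = (w + 1)(w - 1)(w - 5) / [-16] = -(1/16)w^3 + (5/16)w^2 + (1/16)w - 5/16
L_3(w) = (w + 1)(w - 1)(w - 3) / [48] = (1/48)w^3 - (1/16)w^2 - (1/48)w + 1/16
q(w) = 1·L_0 + 0·L_1 + 1·L_2 + (-7)·L_3
  1·L_0(w) = -(1/48)w^3 + (3/16)w^2 - (23/48)w + 5/16
  0·L_1(w) = 0
  1·L_2(w) = -(1/16)w^3 + (5/16)w^2 + (1/16)w - 5/16
  (-7)·L_3(w) = -(7/48)w^3 + (7/16)w^2 + (7/48)w - 7/16
Adding term by term: -(11/48)w^3 + (15/16)w^2 - (13/48)w - 7/16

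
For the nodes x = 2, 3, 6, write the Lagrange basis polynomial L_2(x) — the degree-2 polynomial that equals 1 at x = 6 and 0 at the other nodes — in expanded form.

L_2(x) = (1/12)x^2 - (5/12)x + 1/2

L_2(x) = (x - 2)(x - 3) / [(4)·(3)]
       = (x^2 - 5x + 6) / (12)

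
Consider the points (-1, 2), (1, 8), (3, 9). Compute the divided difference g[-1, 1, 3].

g[-1,1] = (8 - 2) / (1 - (-1)) = 3
g[1,3] = (9 - 8) / (3 - 1) = 1/2
g[-1,1,3] = (1/2 - 3) / (3 - (-1)) = -5/8

-5/8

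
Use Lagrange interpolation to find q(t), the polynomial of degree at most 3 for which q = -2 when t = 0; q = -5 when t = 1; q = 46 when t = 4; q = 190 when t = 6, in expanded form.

q(t) = t^3 - 4t - 2

Build the Lagrange basis polynomials:
L_0(t) = (t - 1)(t - 4)(t - 6) / [-24] = -(1/24)t^3 + (11/24)t^2 - (17/12)t + 1
L_1(t) = t(t - 4)(t - 6) / [15] = (1/15)t^3 - (2/3)t^2 + (8/5)t
L_2(t) = t(t - 1)(t - 6) / [-24] = -(1/24)t^3 + (7/24)t^2 - (1/4)t
L_3(t) = t(t - 1)(t - 4) / [60] = (1/60)t^3 - (1/12)t^2 + (1/15)t
q(t) = (-2)·L_0 + (-5)·L_1 + 46·L_2 + 190·L_3
  (-2)·L_0(t) = (1/12)t^3 - (11/12)t^2 + (17/6)t - 2
  (-5)·L_1(t) = -(1/3)t^3 + (10/3)t^2 - 8t
  46·L_2(t) = -(23/12)t^3 + (161/12)t^2 - (23/2)t
  190·L_3(t) = (19/6)t^3 - (95/6)t^2 + (38/3)t
Adding term by term: t^3 - 4t - 2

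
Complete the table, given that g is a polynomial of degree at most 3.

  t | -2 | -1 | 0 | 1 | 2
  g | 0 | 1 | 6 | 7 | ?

-4

The 4 known values determine g uniquely (degree ≤ 3).
L_0(2) = (3)·(2)·(1)/[(-1)·(-2)·(-3)] = -1
L_1(2) = (4)·(2)·(1)/[(1)·(-1)·(-2)] = 4
L_2(2) = (4)·(3)·(1)/[(2)·(1)·(-1)] = -6
L_3(2) = (4)·(3)·(2)/[(3)·(2)·(1)] = 4
Sum: 0 + 1·(4) + 6·(-6) + 7·(4) = -4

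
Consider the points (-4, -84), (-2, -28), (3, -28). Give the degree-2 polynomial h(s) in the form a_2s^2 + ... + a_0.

L_0(s) = (s + 2)(s - 3) / [14] = (1/14)s^2 - (1/14)s - 3/7
L_1(s) = (s + 4)(s - 3) / [-10] = -(1/10)s^2 - (1/10)s + 6/5
L_2(s) = (s + 4)(s + 2) / [35] = (1/35)s^2 + (6/35)s + 8/35
h(s) = (-84)·L_0 + (-28)·L_1 + (-28)·L_2
  (-84)·L_0(s) = -6s^2 + 6s + 36
  (-28)·L_1(s) = (14/5)s^2 + (14/5)s - 168/5
  (-28)·L_2(s) = -(4/5)s^2 - (24/5)s - 32/5
Adding term by term: -4s^2 + 4s - 4

h(s) = -4s^2 + 4s - 4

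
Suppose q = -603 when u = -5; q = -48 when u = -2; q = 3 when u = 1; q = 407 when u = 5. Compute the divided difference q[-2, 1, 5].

q[-2,1] = (3 - (-48)) / (1 - (-2)) = 17
q[1,5] = (407 - 3) / (5 - 1) = 101
q[-2,1,5] = (101 - 17) / (5 - (-2)) = 12

12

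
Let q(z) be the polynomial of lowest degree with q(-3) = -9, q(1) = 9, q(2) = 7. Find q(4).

Using Newton's divided-difference form:
q[-3,1] = (9 - (-9)) / (1 - (-3)) = 9/2
q[1,2] = (7 - 9) / (2 - 1) = -2
q[-3,1,2] = (-2 - 9/2) / (2 - (-3)) = -13/10
q(4) = -9 + (9/2)·(7) + (-13/10)·(7)·(3) = -24/5

-24/5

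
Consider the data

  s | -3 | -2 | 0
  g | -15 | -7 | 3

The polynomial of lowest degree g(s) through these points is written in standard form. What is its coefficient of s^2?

-1

L_0(s) = (s + 2)s / [3] = (1/3)s^2 + (2/3)s
L_1(s) = (s + 3)s / [-2] = -(1/2)s^2 - (3/2)s
L_2(s) = (s + 3)(s + 2) / [6] = (1/6)s^2 + (5/6)s + 1
g(s) = (-15)·L_0 + (-7)·L_1 + 3·L_2
Only the coefficient of s^2 is needed; take it from each L_i and combine:
(-15)·(1/3) + (-7)·(-1/2) + 3·(1/6) = -1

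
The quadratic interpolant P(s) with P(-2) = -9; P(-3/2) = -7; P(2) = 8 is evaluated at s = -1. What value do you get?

Using Newton's divided-difference form:
P[-2,-3/2] = (-7 - (-9)) / (-3/2 - (-2)) = 4
P[-3/2,2] = (8 - (-7)) / (2 - (-3/2)) = 30/7
P[-2,-3/2,2] = (30/7 - 4) / (2 - (-2)) = 1/14
P(-1) = -9 + 4·(1) + (1/14)·(1)·(1/2) = -139/28

-139/28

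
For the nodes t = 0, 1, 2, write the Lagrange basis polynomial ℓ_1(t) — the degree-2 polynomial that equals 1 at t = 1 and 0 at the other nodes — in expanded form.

ℓ_1(t) = t(t - 2) / [(1)·(-1)]
       = (t^2 - 2t) / (-1)

ℓ_1(t) = -t^2 + 2t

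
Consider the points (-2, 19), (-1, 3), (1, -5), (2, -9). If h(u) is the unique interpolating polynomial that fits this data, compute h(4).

L_0(4) = (5)·(3)·(2)/[(-1)·(-3)·(-4)] = -5/2
L_1(4) = (6)·(3)·(2)/[(1)·(-2)·(-3)] = 6
L_2(4) = (6)·(5)·(2)/[(3)·(2)·(-1)] = -10
L_3(4) = (6)·(5)·(3)/[(4)·(3)·(1)] = 15/2
Sum: 19·(-5/2) + 3·(6) + (-5)·(-10) + (-9)·(15/2) = -47

-47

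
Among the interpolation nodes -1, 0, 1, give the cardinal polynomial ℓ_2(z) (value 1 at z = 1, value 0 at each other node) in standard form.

ℓ_2(z) = (z + 1)z / [(2)·(1)]
       = (z^2 + z) / (2)

ℓ_2(z) = (1/2)z^2 + (1/2)z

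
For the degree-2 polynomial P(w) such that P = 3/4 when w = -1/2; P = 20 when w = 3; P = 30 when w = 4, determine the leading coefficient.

1

The leading coefficient equals the top divided difference P[-1/2,3,4].
P[-1/2,3] = (20 - 3/4) / (3 - (-1/2)) = 11/2
P[3,4] = (30 - 20) / (4 - 3) = 10
P[-1/2,3,4] = (10 - 11/2) / (4 - (-1/2)) = 1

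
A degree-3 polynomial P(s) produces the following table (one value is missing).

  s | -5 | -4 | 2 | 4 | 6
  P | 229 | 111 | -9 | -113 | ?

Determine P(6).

-409

The 4 known values determine P uniquely (degree ≤ 3).
L_0(6) = (10)·(4)·(2)/[(-1)·(-7)·(-9)] = -80/63
L_1(6) = (11)·(4)·(2)/[(1)·(-6)·(-8)] = 11/6
L_2(6) = (11)·(10)·(2)/[(7)·(6)·(-2)] = -55/21
L_3(6) = (11)·(10)·(4)/[(9)·(8)·(2)] = 55/18
Sum: 229·(-80/63) + 111·(11/6) + (-9)·(-55/21) + (-113)·(55/18) = -409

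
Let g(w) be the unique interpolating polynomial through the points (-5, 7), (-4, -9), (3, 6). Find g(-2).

L_0(-2) = (2)·(-5)/[(-1)·(-8)] = -5/4
L_1(-2) = (3)·(-5)/[(1)·(-7)] = 15/7
L_2(-2) = (3)·(2)/[(8)·(7)] = 3/28
Sum: 7·(-5/4) + (-9)·(15/7) + 6·(3/28) = -767/28

-767/28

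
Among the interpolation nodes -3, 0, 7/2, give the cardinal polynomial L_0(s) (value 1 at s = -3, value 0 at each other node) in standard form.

L_0(s) = (2/39)s^2 - (7/39)s

L_0(s) = s(s - 7/2) / [(-3)·(-13/2)]
       = (s^2 - (7/2)s) / (39/2)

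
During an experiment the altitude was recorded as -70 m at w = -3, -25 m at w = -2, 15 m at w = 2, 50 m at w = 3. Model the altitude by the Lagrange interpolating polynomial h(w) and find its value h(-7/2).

-106

L_0(-7/2) = (-3/2)·(-11/2)·(-13/2)/[(-1)·(-5)·(-6)] = 143/80
L_1(-7/2) = (-1/2)·(-11/2)·(-13/2)/[(1)·(-4)·(-5)] = -143/160
L_2(-7/2) = (-1/2)·(-3/2)·(-13/2)/[(5)·(4)·(-1)] = 39/160
L_3(-7/2) = (-1/2)·(-3/2)·(-11/2)/[(6)·(5)·(1)] = -11/80
Sum: (-70)·(143/80) + (-25)·(-143/160) + 15·(39/160) + 50·(-11/80) = -106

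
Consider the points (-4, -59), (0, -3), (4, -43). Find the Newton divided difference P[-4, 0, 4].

P[-4,0] = (-3 - (-59)) / (0 - (-4)) = 14
P[0,4] = (-43 - (-3)) / (4 - 0) = -10
P[-4,0,4] = (-10 - 14) / (4 - (-4)) = -3

-3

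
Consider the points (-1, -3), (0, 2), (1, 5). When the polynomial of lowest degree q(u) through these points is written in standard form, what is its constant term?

L_0(u) = u(u - 1) / [2] = (1/2)u^2 - (1/2)u
L_1(u) = (u + 1)(u - 1) / [-1] = -u^2 + 1
L_2(u) = (u + 1)u / [2] = (1/2)u^2 + (1/2)u
q(u) = (-3)·L_0 + 2·L_1 + 5·L_2
Only the constant term is needed; take it from each L_i and combine:
(-3)·(0) + 2·(1) + 5·(0) = 2

2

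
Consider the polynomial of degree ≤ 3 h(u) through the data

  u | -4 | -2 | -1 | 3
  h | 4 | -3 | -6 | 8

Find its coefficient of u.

-7/30

L_0(u) = (u + 2)(u + 1)(u - 3) / [-42] = -(1/42)u^3 + (1/6)u + 1/7
L_1(u) = (u + 4)(u + 1)(u - 3) / [10] = (1/10)u^3 + (1/5)u^2 - (11/10)u - 6/5
L_2(u) = (u + 4)(u + 2)(u - 3) / [-12] = -(1/12)u^3 - (1/4)u^2 + (5/6)u + 2
L_3(u) = (u + 4)(u + 2)(u + 1) / [140] = (1/140)u^3 + (1/20)u^2 + (1/10)u + 2/35
h(u) = 4·L_0 + (-3)·L_1 + (-6)·L_2 + 8·L_3
Only the coefficient of u is needed; take it from each L_i and combine:
4·(1/6) + (-3)·(-11/10) + (-6)·(5/6) + 8·(1/10) = -7/30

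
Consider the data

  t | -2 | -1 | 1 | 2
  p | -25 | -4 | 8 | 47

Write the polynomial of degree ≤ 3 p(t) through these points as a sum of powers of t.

p(t) = 4t^3 + 3t^2 + 2t - 1

L_0(t) = (t + 1)(t - 1)(t - 2) / [-12] = -(1/12)t^3 + (1/6)t^2 + (1/12)t - 1/6
L_1(t) = (t + 2)(t - 1)(t - 2) / [6] = (1/6)t^3 - (1/6)t^2 - (2/3)t + 2/3
L_2(t) = (t + 2)(t + 1)(t - 2) / [-6] = -(1/6)t^3 - (1/6)t^2 + (2/3)t + 2/3
L_3(t) = (t + 2)(t + 1)(t - 1) / [12] = (1/12)t^3 + (1/6)t^2 - (1/12)t - 1/6
p(t) = (-25)·L_0 + (-4)·L_1 + 8·L_2 + 47·L_3
  (-25)·L_0(t) = (25/12)t^3 - (25/6)t^2 - (25/12)t + 25/6
  (-4)·L_1(t) = -(2/3)t^3 + (2/3)t^2 + (8/3)t - 8/3
  8·L_2(t) = -(4/3)t^3 - (4/3)t^2 + (16/3)t + 16/3
  47·L_3(t) = (47/12)t^3 + (47/6)t^2 - (47/12)t - 47/6
Adding term by term: 4t^3 + 3t^2 + 2t - 1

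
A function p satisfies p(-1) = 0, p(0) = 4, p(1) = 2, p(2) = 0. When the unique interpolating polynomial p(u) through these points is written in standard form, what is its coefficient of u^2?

Build the Lagrange basis polynomials:
L_0(u) = u(u - 1)(u - 2) / [-6] = -(1/6)u^3 + (1/2)u^2 - (1/3)u
L_1(u) = (u + 1)(u - 1)(u - 2) / [2] = (1/2)u^3 - u^2 - (1/2)u + 1
L_2(u) = (u + 1)u(u - 2) / [-2] = -(1/2)u^3 + (1/2)u^2 + u
L_3(u) = (u + 1)u(u - 1) / [6] = (1/6)u^3 - (1/6)u
p(u) = 0·L_0 + 4·L_1 + 2·L_2 + 0·L_3
Only the coefficient of u^2 is needed; take it from each L_i and combine:
0·(1/2) + 4·(-1) + 2·(1/2) + 0·(0) = -3

-3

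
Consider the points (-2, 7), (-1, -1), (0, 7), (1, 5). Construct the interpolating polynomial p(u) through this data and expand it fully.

Newton's divided differences:
p[-2,-1] = (-1 - 7) / (-1 - (-2)) = -8
p[-1,0] = (7 - (-1)) / (0 - (-1)) = 8
p[0,1] = (5 - 7) / (1 - 0) = -2
p[-2,-1,0] = (8 - (-8)) / (0 - (-2)) = 8
p[-1,0,1] = (-2 - 8) / (1 - (-1)) = -5
p[-2,-1,0,1] = (-5 - 8) / (1 - (-2)) = -13/3
p(u) = 7 + (-8)·(u + 2) + 8·(u + 2)(u + 1) + (-13/3)·(u + 2)(u + 1)u
Expanding: p(u) = -(13/3)u^3 - 5u^2 + (22/3)u + 7

p(u) = -(13/3)u^3 - 5u^2 + (22/3)u + 7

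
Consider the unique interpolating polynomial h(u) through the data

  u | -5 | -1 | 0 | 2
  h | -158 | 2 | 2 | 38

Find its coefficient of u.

2

L_0(u) = (u + 1)u(u - 2) / [-140] = -(1/140)u^3 + (1/140)u^2 + (1/70)u
L_1(u) = (u + 5)u(u - 2) / [12] = (1/12)u^3 + (1/4)u^2 - (5/6)u
L_2(u) = (u + 5)(u + 1)(u - 2) / [-10] = -(1/10)u^3 - (2/5)u^2 + (7/10)u + 1
L_3(u) = (u + 5)(u + 1)u / [42] = (1/42)u^3 + (1/7)u^2 + (5/42)u
h(u) = (-158)·L_0 + 2·L_1 + 2·L_2 + 38·L_3
Only the coefficient of u is needed; take it from each L_i and combine:
(-158)·(1/70) + 2·(-5/6) + 2·(7/10) + 38·(5/42) = 2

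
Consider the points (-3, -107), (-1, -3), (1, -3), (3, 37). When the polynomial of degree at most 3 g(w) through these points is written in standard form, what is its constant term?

Build the Lagrange basis polynomials:
L_0(w) = (w + 1)(w - 1)(w - 3) / [-48] = -(1/48)w^3 + (1/16)w^2 + (1/48)w - 1/16
L_1(w) = (w + 3)(w - 1)(w - 3) / [16] = (1/16)w^3 - (1/16)w^2 - (9/16)w + 9/16
L_2(w) = (w + 3)(w + 1)(w - 3) / [-16] = -(1/16)w^3 - (1/16)w^2 + (9/16)w + 9/16
L_3(w) = (w + 3)(w + 1)(w - 1) / [48] = (1/48)w^3 + (1/16)w^2 - (1/48)w - 1/16
g(w) = (-107)·L_0 + (-3)·L_1 + (-3)·L_2 + 37·L_3
Only the constant term is needed; take it from each L_i and combine:
(-107)·(-1/16) + (-3)·(9/16) + (-3)·(9/16) + 37·(-1/16) = 1

1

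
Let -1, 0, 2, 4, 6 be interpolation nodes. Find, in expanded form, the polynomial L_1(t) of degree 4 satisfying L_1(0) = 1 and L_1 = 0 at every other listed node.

L_1(t) = (t + 1)(t - 2)(t - 4)(t - 6) / [(1)·(-2)·(-4)·(-6)]
       = (t^4 - 11t^3 + 32t^2 - 4t - 48) / (-48)

L_1(t) = -(1/48)t^4 + (11/48)t^3 - (2/3)t^2 + (1/12)t + 1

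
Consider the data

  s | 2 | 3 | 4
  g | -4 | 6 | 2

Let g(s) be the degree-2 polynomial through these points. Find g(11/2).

Using Newton's divided-difference form:
g[2,3] = (6 - (-4)) / (3 - 2) = 10
g[3,4] = (2 - 6) / (4 - 3) = -4
g[2,3,4] = (-4 - 10) / (4 - 2) = -7
g(11/2) = -4 + 10·(7/2) + (-7)·(7/2)·(5/2) = -121/4

-121/4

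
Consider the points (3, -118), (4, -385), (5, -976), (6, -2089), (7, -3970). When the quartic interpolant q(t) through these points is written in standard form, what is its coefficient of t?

0

Build the Lagrange basis polynomials:
L_0(t) = (t - 4)(t - 5)(t - 6)(t - 7) / [24] = (1/24)t^4 - (11/12)t^3 + (179/24)t^2 - (319/12)t + 35
L_1(t) = (t - 3)(t - 5)(t - 6)(t - 7) / [-6] = -(1/6)t^4 + (7/2)t^3 - (161/6)t^2 + (177/2)t - 105
L_2(t) = (t - 3)(t - 4)(t - 6)(t - 7) / [4] = (1/4)t^4 - 5t^3 + (145/4)t^2 - (225/2)t + 126
L_3(t) = (t - 3)(t - 4)(t - 5)(t - 7) / [-6] = -(1/6)t^4 + (19/6)t^3 - (131/6)t^2 + (389/6)t - 70
L_4(t) = (t - 3)(t - 4)(t - 5)(t - 6) / [24] = (1/24)t^4 - (3/4)t^3 + (119/24)t^2 - (57/4)t + 15
q(t) = (-118)·L_0 + (-385)·L_1 + (-976)·L_2 + (-2089)·L_3 + (-3970)·L_4
Only the coefficient of t is needed; take it from each L_i and combine:
(-118)·(-319/12) + (-385)·(177/2) + (-976)·(-225/2) + (-2089)·(389/6) + (-3970)·(-57/4) = 0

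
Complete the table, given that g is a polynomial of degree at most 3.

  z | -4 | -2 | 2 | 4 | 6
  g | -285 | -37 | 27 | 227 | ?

795

The 4 known values determine g uniquely (degree ≤ 3).
Evaluate each Lagrange basis at z = 6:
L_0(6) = (8)·(4)·(2)/[(-2)·(-6)·(-8)] = -2/3
L_1(6) = (10)·(4)·(2)/[(2)·(-4)·(-6)] = 5/3
L_2(6) = (10)·(8)·(2)/[(6)·(4)·(-2)] = -10/3
L_3(6) = (10)·(8)·(4)/[(8)·(6)·(2)] = 10/3
Sum: (-285)·(-2/3) + (-37)·(5/3) + 27·(-10/3) + 227·(10/3) = 795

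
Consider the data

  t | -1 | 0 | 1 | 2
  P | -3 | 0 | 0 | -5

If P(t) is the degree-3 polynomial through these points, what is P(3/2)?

-7/4

Using Newton's divided-difference form:
P[-1,0] = (0 - (-3)) / (0 - (-1)) = 3
P[0,1] = (0 - 0) / (1 - 0) = 0
P[1,2] = (-5 - 0) / (2 - 1) = -5
P[-1,0,1] = (0 - 3) / (1 - (-1)) = -3/2
P[0,1,2] = (-5 - 0) / (2 - 0) = -5/2
P[-1,0,1,2] = (-5/2 - (-3/2)) / (2 - (-1)) = -1/3
P(3/2) = -3 + 3·(5/2) + (-3/2)·(5/2)·(3/2) + (-1/3)·(5/2)·(3/2)·(1/2) = -7/4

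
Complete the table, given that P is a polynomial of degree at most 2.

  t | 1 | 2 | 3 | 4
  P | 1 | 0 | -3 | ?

The 3 known values determine P uniquely (degree ≤ 2).
Evaluate each Lagrange basis at t = 4:
L_0(4) = (2)·(1)/[(-1)·(-2)] = 1
L_1(4) = (3)·(1)/[(1)·(-1)] = -3
L_2(4) = (3)·(2)/[(2)·(1)] = 3
Sum: 1·(1) + 0 + (-3)·(3) = -8

-8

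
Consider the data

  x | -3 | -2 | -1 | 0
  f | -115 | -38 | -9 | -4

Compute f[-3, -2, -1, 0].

4

f[-3,-2] = (-38 - (-115)) / (-2 - (-3)) = 77
f[-2,-1] = (-9 - (-38)) / (-1 - (-2)) = 29
f[-1,0] = (-4 - (-9)) / (0 - (-1)) = 5
f[-3,-2,-1] = (29 - 77) / (-1 - (-3)) = -24
f[-2,-1,0] = (5 - 29) / (0 - (-2)) = -12
f[-3,-2,-1,0] = (-12 - (-24)) / (0 - (-3)) = 4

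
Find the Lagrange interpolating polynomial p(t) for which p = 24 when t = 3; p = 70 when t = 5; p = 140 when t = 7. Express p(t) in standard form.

p(t) = 3t^2 - t

Build the Lagrange basis polynomials:
L_0(t) = (t - 5)(t - 7) / [8] = (1/8)t^2 - (3/2)t + 35/8
L_1(t) = (t - 3)(t - 7) / [-4] = -(1/4)t^2 + (5/2)t - 21/4
L_2(t) = (t - 3)(t - 5) / [8] = (1/8)t^2 - t + 15/8
p(t) = 24·L_0 + 70·L_1 + 140·L_2
  24·L_0(t) = 3t^2 - 36t + 105
  70·L_1(t) = -(35/2)t^2 + 175t - 735/2
  140·L_2(t) = (35/2)t^2 - 140t + 525/2
Adding term by term: 3t^2 - t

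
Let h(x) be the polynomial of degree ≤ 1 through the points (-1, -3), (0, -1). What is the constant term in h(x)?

Build the Lagrange basis polynomials:
L_0(x) = x / [-1] = -x
L_1(x) = (x + 1) / [1] = x + 1
h(x) = (-3)·L_0 + (-1)·L_1
Only the constant term is needed; take it from each L_i and combine:
(-3)·(0) + (-1)·(1) = -1

-1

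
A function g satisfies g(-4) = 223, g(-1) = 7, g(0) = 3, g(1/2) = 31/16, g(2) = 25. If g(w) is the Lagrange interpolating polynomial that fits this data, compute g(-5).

L_0(-5) = (-4)·(-5)·(-11/2)·(-7)/[(-3)·(-4)·(-9/2)·(-6)] = 385/162
L_1(-5) = (-1)·(-5)·(-11/2)·(-7)/[(3)·(-1)·(-3/2)·(-3)] = -385/27
L_2(-5) = (-1)·(-4)·(-11/2)·(-7)/[(4)·(1)·(-1/2)·(-2)] = 77/2
L_3(-5) = (-1)·(-4)·(-5)·(-7)/[(9/2)·(3/2)·(1/2)·(-3/2)] = -2240/81
L_4(-5) = (-1)·(-4)·(-5)·(-11/2)/[(6)·(3)·(2)·(3/2)] = 55/27
Sum: 223·(385/162) + 7·(-385/27) + 3·(77/2) + 31/16·(-2240/81) + 25·(55/27) = 543

543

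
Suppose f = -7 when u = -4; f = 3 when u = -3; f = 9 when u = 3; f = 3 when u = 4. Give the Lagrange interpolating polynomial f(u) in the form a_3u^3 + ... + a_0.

f(u) = (1/28)u^3 - (8/7)u^2 + (19/28)u + 114/7

L_0(u) = (u + 3)(u - 3)(u - 4) / [-56] = -(1/56)u^3 + (1/14)u^2 + (9/56)u - 9/14
L_1(u) = (u + 4)(u - 3)(u - 4) / [42] = (1/42)u^3 - (1/14)u^2 - (8/21)u + 8/7
L_2(u) = (u + 4)(u + 3)(u - 4) / [-42] = -(1/42)u^3 - (1/14)u^2 + (8/21)u + 8/7
L_3(u) = (u + 4)(u + 3)(u - 3) / [56] = (1/56)u^3 + (1/14)u^2 - (9/56)u - 9/14
f(u) = (-7)·L_0 + 3·L_1 + 9·L_2 + 3·L_3
  (-7)·L_0(u) = (1/8)u^3 - (1/2)u^2 - (9/8)u + 9/2
  3·L_1(u) = (1/14)u^3 - (3/14)u^2 - (8/7)u + 24/7
  9·L_2(u) = -(3/14)u^3 - (9/14)u^2 + (24/7)u + 72/7
  3·L_3(u) = (3/56)u^3 + (3/14)u^2 - (27/56)u - 27/14
Adding term by term: (1/28)u^3 - (8/7)u^2 + (19/28)u + 114/7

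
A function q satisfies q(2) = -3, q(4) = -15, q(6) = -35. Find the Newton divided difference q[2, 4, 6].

q[2,4] = (-15 - (-3)) / (4 - 2) = -6
q[4,6] = (-35 - (-15)) / (6 - 4) = -10
q[2,4,6] = (-10 - (-6)) / (6 - 2) = -1

-1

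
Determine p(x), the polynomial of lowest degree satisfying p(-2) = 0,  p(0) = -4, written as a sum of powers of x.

p(x) = -2x - 4

L_0(x) = x / [-2] = -(1/2)x
L_1(x) = (x + 2) / [2] = (1/2)x + 1
p(x) = 0·L_0 + (-4)·L_1
  0·L_0(x) = 0
  (-4)·L_1(x) = -2x - 4
Adding term by term: -2x - 4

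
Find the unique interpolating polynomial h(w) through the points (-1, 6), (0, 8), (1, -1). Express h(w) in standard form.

Build the Lagrange basis polynomials:
L_0(w) = w(w - 1) / [2] = (1/2)w^2 - (1/2)w
L_1(w) = (w + 1)(w - 1) / [-1] = -w^2 + 1
L_2(w) = (w + 1)w / [2] = (1/2)w^2 + (1/2)w
h(w) = 6·L_0 + 8·L_1 + (-1)·L_2
  6·L_0(w) = 3w^2 - 3w
  8·L_1(w) = -8w^2 + 8
  (-1)·L_2(w) = -(1/2)w^2 - (1/2)w
Adding term by term: -(11/2)w^2 - (7/2)w + 8

h(w) = -(11/2)w^2 - (7/2)w + 8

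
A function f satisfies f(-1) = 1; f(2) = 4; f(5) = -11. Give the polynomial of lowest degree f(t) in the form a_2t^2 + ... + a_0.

Newton's divided differences:
f[-1,2] = (4 - 1) / (2 - (-1)) = 1
f[2,5] = (-11 - 4) / (5 - 2) = -5
f[-1,2,5] = (-5 - 1) / (5 - (-1)) = -1
f(t) = 1 + 1·(t + 1) + (-1)·(t + 1)(t - 2)
Expanding: f(t) = -t^2 + 2t + 4

f(t) = -t^2 + 2t + 4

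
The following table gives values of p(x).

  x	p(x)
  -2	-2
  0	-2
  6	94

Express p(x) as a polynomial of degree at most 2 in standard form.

p(x) = 2x^2 + 4x - 2

Build the Lagrange basis polynomials:
L_0(x) = x(x - 6) / [16] = (1/16)x^2 - (3/8)x
L_1(x) = (x + 2)(x - 6) / [-12] = -(1/12)x^2 + (1/3)x + 1
L_2(x) = (x + 2)x / [48] = (1/48)x^2 + (1/24)x
p(x) = (-2)·L_0 + (-2)·L_1 + 94·L_2
  (-2)·L_0(x) = -(1/8)x^2 + (3/4)x
  (-2)·L_1(x) = (1/6)x^2 - (2/3)x - 2
  94·L_2(x) = (47/24)x^2 + (47/12)x
Adding term by term: 2x^2 + 4x - 2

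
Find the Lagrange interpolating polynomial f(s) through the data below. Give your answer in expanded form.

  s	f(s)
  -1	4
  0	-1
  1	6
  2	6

f(s) = -(19/6)s^3 + 6s^2 + (25/6)s - 1

Build the Lagrange basis polynomials:
L_0(s) = s(s - 1)(s - 2) / [-6] = -(1/6)s^3 + (1/2)s^2 - (1/3)s
L_1(s) = (s + 1)(s - 1)(s - 2) / [2] = (1/2)s^3 - s^2 - (1/2)s + 1
L_2(s) = (s + 1)s(s - 2) / [-2] = -(1/2)s^3 + (1/2)s^2 + s
L_3(s) = (s + 1)s(s - 1) / [6] = (1/6)s^3 - (1/6)s
f(s) = 4·L_0 + (-1)·L_1 + 6·L_2 + 6·L_3
  4·L_0(s) = -(2/3)s^3 + 2s^2 - (4/3)s
  (-1)·L_1(s) = -(1/2)s^3 + s^2 + (1/2)s - 1
  6·L_2(s) = -3s^3 + 3s^2 + 6s
  6·L_3(s) = s^3 - s
Adding term by term: -(19/6)s^3 + 6s^2 + (25/6)s - 1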